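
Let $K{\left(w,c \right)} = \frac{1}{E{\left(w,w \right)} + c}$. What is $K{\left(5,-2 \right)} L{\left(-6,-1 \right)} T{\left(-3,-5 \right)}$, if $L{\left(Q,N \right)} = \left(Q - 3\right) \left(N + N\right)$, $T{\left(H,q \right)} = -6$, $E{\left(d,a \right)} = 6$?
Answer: $-27$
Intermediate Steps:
$K{\left(w,c \right)} = \frac{1}{6 + c}$
$L{\left(Q,N \right)} = 2 N \left(-3 + Q\right)$ ($L{\left(Q,N \right)} = \left(-3 + Q\right) 2 N = 2 N \left(-3 + Q\right)$)
$K{\left(5,-2 \right)} L{\left(-6,-1 \right)} T{\left(-3,-5 \right)} = \frac{2 \left(-1\right) \left(-3 - 6\right)}{6 - 2} \left(-6\right) = \frac{2 \left(-1\right) \left(-9\right)}{4} \left(-6\right) = \frac{1}{4} \cdot 18 \left(-6\right) = \frac{9}{2} \left(-6\right) = -27$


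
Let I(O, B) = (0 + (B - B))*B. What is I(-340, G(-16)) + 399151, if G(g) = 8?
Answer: 399151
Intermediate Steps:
I(O, B) = 0 (I(O, B) = (0 + 0)*B = 0*B = 0)
I(-340, G(-16)) + 399151 = 0 + 399151 = 399151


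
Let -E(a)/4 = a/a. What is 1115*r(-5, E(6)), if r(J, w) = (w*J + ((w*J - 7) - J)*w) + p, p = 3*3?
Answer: -47945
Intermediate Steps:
p = 9
E(a) = -4 (E(a) = -4*a/a = -4*1 = -4)
r(J, w) = 9 + J*w + w*(-7 - J + J*w) (r(J, w) = (w*J + ((w*J - 7) - J)*w) + 9 = (J*w + ((J*w - 7) - J)*w) + 9 = (J*w + ((-7 + J*w) - J)*w) + 9 = (J*w + (-7 - J + J*w)*w) + 9 = (J*w + w*(-7 - J + J*w)) + 9 = 9 + J*w + w*(-7 - J + J*w))
1115*r(-5, E(6)) = 1115*(9 - 7*(-4) - 5*(-4)**2) = 1115*(9 + 28 - 5*16) = 1115*(9 + 28 - 80) = 1115*(-43) = -47945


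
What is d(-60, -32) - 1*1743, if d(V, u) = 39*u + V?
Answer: -3051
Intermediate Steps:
d(V, u) = V + 39*u
d(-60, -32) - 1*1743 = (-60 + 39*(-32)) - 1*1743 = (-60 - 1248) - 1743 = -1308 - 1743 = -3051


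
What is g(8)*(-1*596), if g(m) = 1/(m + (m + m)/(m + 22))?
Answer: -2235/32 ≈ -69.844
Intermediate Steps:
g(m) = 1/(m + 2*m/(22 + m)) (g(m) = 1/(m + (2*m)/(22 + m)) = 1/(m + 2*m/(22 + m)))
g(8)*(-1*596) = ((22 + 8)/(8*(24 + 8)))*(-1*596) = ((⅛)*30/32)*(-596) = ((⅛)*(1/32)*30)*(-596) = (15/128)*(-596) = -2235/32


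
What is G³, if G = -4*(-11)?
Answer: 85184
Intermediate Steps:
G = 44
G³ = 44³ = 85184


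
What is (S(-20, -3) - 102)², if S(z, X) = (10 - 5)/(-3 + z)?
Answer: 5527201/529 ≈ 10448.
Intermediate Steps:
S(z, X) = 5/(-3 + z)
(S(-20, -3) - 102)² = (5/(-3 - 20) - 102)² = (5/(-23) - 102)² = (5*(-1/23) - 102)² = (-5/23 - 102)² = (-2351/23)² = 5527201/529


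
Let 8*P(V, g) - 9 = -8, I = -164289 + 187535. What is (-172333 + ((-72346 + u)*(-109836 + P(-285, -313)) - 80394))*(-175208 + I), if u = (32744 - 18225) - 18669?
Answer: -1276747093194054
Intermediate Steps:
I = 23246
P(V, g) = 1/8 (P(V, g) = 9/8 + (1/8)*(-8) = 9/8 - 1 = 1/8)
u = -4150 (u = 14519 - 18669 = -4150)
(-172333 + ((-72346 + u)*(-109836 + P(-285, -313)) - 80394))*(-175208 + I) = (-172333 + ((-72346 - 4150)*(-109836 + 1/8) - 80394))*(-175208 + 23246) = (-172333 + (-76496*(-878687/8) - 80394))*(-151962) = (-172333 + (8402005094 - 80394))*(-151962) = (-172333 + 8401924700)*(-151962) = 8401752367*(-151962) = -1276747093194054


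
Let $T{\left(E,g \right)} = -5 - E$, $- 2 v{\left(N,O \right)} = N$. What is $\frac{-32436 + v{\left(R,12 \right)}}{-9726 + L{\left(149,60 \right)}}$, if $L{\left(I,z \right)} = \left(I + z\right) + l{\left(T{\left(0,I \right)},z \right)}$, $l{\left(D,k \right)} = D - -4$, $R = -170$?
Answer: $\frac{32351}{9518} \approx 3.3989$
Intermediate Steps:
$v{\left(N,O \right)} = - \frac{N}{2}$
$l{\left(D,k \right)} = 4 + D$ ($l{\left(D,k \right)} = D + 4 = 4 + D$)
$L{\left(I,z \right)} = -1 + I + z$ ($L{\left(I,z \right)} = \left(I + z\right) + \left(4 - 5\right) = \left(I + z\right) - 1 = -1 + I + z$)
$\frac{-32436 + v{\left(R,12 \right)}}{-9726 + L{\left(149,60 \right)}} = \frac{-32436 - -85}{-9726 + \left(-1 + 149 + 60\right)} = \frac{-32436 + 85}{-9726 + 208} = - \frac{32351}{-9518} = \left(-32351\right) \left(- \frac{1}{9518}\right) = \frac{32351}{9518}$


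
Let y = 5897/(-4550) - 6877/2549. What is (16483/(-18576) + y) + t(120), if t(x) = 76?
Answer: 7661032318411/107721759600 ≈ 71.119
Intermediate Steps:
y = -46321803/11597950 (y = 5897*(-1/4550) - 6877*1/2549 = -5897/4550 - 6877/2549 = -46321803/11597950 ≈ -3.9940)
(16483/(-18576) + y) + t(120) = (16483/(-18576) - 46321803/11597950) + 76 = (16483*(-1/18576) - 46321803/11597950) + 76 = (-16483/18576 - 46321803/11597950) + 76 = -525821411189/107721759600 + 76 = 7661032318411/107721759600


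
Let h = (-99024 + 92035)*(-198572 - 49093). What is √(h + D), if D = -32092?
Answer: √1730898593 ≈ 41604.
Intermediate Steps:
h = 1730930685 (h = -6989*(-247665) = 1730930685)
√(h + D) = √(1730930685 - 32092) = √1730898593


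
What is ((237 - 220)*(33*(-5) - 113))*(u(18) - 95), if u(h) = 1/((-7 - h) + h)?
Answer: 3147516/7 ≈ 4.4965e+5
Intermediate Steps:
u(h) = -⅐ (u(h) = 1/(-7) = -⅐)
((237 - 220)*(33*(-5) - 113))*(u(18) - 95) = ((237 - 220)*(33*(-5) - 113))*(-⅐ - 95) = (17*(-165 - 113))*(-666/7) = (17*(-278))*(-666/7) = -4726*(-666/7) = 3147516/7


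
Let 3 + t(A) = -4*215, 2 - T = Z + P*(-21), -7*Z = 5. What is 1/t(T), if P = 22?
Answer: -1/863 ≈ -0.0011587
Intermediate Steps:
Z = -5/7 (Z = -⅐*5 = -5/7 ≈ -0.71429)
T = 3253/7 (T = 2 - (-5/7 + 22*(-21)) = 2 - (-5/7 - 462) = 2 - 1*(-3239/7) = 2 + 3239/7 = 3253/7 ≈ 464.71)
t(A) = -863 (t(A) = -3 - 4*215 = -3 - 860 = -863)
1/t(T) = 1/(-863) = -1/863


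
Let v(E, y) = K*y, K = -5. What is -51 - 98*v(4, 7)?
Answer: 3379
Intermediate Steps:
v(E, y) = -5*y
-51 - 98*v(4, 7) = -51 - (-490)*7 = -51 - 98*(-35) = -51 + 3430 = 3379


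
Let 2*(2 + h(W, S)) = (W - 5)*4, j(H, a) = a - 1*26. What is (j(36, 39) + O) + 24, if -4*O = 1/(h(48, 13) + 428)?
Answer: 75775/2048 ≈ 37.000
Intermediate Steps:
j(H, a) = -26 + a (j(H, a) = a - 26 = -26 + a)
h(W, S) = -12 + 2*W (h(W, S) = -2 + ((W - 5)*4)/2 = -2 + ((-5 + W)*4)/2 = -2 + (-20 + 4*W)/2 = -2 + (-10 + 2*W) = -12 + 2*W)
O = -1/2048 (O = -1/(4*((-12 + 2*48) + 428)) = -1/(4*((-12 + 96) + 428)) = -1/(4*(84 + 428)) = -¼/512 = -¼*1/512 = -1/2048 ≈ -0.00048828)
(j(36, 39) + O) + 24 = ((-26 + 39) - 1/2048) + 24 = (13 - 1/2048) + 24 = 26623/2048 + 24 = 75775/2048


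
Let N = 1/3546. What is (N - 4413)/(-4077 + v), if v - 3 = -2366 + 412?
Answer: 15648497/21375288 ≈ 0.73208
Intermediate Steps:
N = 1/3546 ≈ 0.00028201
v = -1951 (v = 3 + (-2366 + 412) = 3 - 1954 = -1951)
(N - 4413)/(-4077 + v) = (1/3546 - 4413)/(-4077 - 1951) = -15648497/3546/(-6028) = -15648497/3546*(-1/6028) = 15648497/21375288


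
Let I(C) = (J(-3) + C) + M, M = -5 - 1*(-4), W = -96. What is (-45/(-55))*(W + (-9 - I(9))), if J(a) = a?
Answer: -90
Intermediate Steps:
M = -1 (M = -5 + 4 = -1)
I(C) = -4 + C (I(C) = (-3 + C) - 1 = -4 + C)
(-45/(-55))*(W + (-9 - I(9))) = (-45/(-55))*(-96 + (-9 - (-4 + 9))) = (-45*(-1/55))*(-96 + (-9 - 1*5)) = 9*(-96 + (-9 - 5))/11 = 9*(-96 - 14)/11 = (9/11)*(-110) = -90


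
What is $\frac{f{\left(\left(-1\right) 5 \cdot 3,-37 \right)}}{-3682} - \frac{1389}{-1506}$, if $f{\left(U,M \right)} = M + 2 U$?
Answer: $\frac{434600}{462091} \approx 0.94051$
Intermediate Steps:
$\frac{f{\left(\left(-1\right) 5 \cdot 3,-37 \right)}}{-3682} - \frac{1389}{-1506} = \frac{-37 + 2 \left(-1\right) 5 \cdot 3}{-3682} - \frac{1389}{-1506} = \left(-37 + 2 \left(\left(-5\right) 3\right)\right) \left(- \frac{1}{3682}\right) - - \frac{463}{502} = \left(-37 + 2 \left(-15\right)\right) \left(- \frac{1}{3682}\right) + \frac{463}{502} = \left(-37 - 30\right) \left(- \frac{1}{3682}\right) + \frac{463}{502} = \left(-67\right) \left(- \frac{1}{3682}\right) + \frac{463}{502} = \frac{67}{3682} + \frac{463}{502} = \frac{434600}{462091}$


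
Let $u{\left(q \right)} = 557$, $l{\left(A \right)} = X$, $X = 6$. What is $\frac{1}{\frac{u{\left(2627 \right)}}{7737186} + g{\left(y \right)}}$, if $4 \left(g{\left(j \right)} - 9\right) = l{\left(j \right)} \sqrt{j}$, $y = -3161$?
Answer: $\frac{269390367199983}{215308567542318881} - \frac{44898035398947 i \sqrt{3161}}{215308567542318881} \approx 0.0012512 - 0.011724 i$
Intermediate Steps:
$l{\left(A \right)} = 6$
$g{\left(j \right)} = 9 + \frac{3 \sqrt{j}}{2}$ ($g{\left(j \right)} = 9 + \frac{6 \sqrt{j}}{4} = 9 + \frac{3 \sqrt{j}}{2}$)
$\frac{1}{\frac{u{\left(2627 \right)}}{7737186} + g{\left(y \right)}} = \frac{1}{\frac{557}{7737186} + \left(9 + \frac{3 \sqrt{-3161}}{2}\right)} = \frac{1}{557 \cdot \frac{1}{7737186} + \left(9 + \frac{3 i \sqrt{3161}}{2}\right)} = \frac{1}{\frac{557}{7737186} + \left(9 + \frac{3 i \sqrt{3161}}{2}\right)} = \frac{1}{\frac{69635231}{7737186} + \frac{3 i \sqrt{3161}}{2}}$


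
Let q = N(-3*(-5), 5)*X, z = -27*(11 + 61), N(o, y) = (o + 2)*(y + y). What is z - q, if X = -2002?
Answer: 338396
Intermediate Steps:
N(o, y) = 2*y*(2 + o) (N(o, y) = (2 + o)*(2*y) = 2*y*(2 + o))
z = -1944 (z = -27*72 = -1944)
q = -340340 (q = (2*5*(2 - 3*(-5)))*(-2002) = (2*5*(2 + 15))*(-2002) = (2*5*17)*(-2002) = 170*(-2002) = -340340)
z - q = -1944 - 1*(-340340) = -1944 + 340340 = 338396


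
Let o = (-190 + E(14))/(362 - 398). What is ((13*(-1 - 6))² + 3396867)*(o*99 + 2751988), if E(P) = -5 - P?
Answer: 9372883543037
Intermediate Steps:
o = 209/36 (o = (-190 + (-5 - 1*14))/(362 - 398) = (-190 + (-5 - 14))/(-36) = (-190 - 19)*(-1/36) = -209*(-1/36) = 209/36 ≈ 5.8056)
((13*(-1 - 6))² + 3396867)*(o*99 + 2751988) = ((13*(-1 - 6))² + 3396867)*((209/36)*99 + 2751988) = ((13*(-7))² + 3396867)*(2299/4 + 2751988) = ((-91)² + 3396867)*(11010251/4) = (8281 + 3396867)*(11010251/4) = 3405148*(11010251/4) = 9372883543037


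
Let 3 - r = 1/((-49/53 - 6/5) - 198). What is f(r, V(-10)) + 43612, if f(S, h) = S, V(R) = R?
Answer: 2313034560/53033 ≈ 43615.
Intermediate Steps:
r = 159364/53033 (r = 3 - 1/((-49/53 - 6/5) - 198) = 3 - 1/(-563/265 - 198) = 3 - 1/(-53033/265) = 3 - 1*(-265/53033) = 3 + 265/53033 = 159364/53033 ≈ 3.0050)
f(r, V(-10)) + 43612 = 159364/53033 + 43612 = 2313034560/53033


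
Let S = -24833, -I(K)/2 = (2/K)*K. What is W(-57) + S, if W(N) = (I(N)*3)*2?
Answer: -24857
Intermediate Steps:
I(K) = -4 (I(K) = -2*2/K*K = -2*2 = -4)
W(N) = -24 (W(N) = -4*3*2 = -12*2 = -24)
W(-57) + S = -24 - 24833 = -24857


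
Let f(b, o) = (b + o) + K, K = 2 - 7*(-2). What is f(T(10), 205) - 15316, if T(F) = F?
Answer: -15085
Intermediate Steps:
K = 16 (K = 2 + 14 = 16)
f(b, o) = 16 + b + o (f(b, o) = (b + o) + 16 = 16 + b + o)
f(T(10), 205) - 15316 = (16 + 10 + 205) - 15316 = 231 - 15316 = -15085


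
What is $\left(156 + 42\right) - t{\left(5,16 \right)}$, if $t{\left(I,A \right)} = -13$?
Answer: $211$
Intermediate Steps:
$\left(156 + 42\right) - t{\left(5,16 \right)} = \left(156 + 42\right) - -13 = 198 + 13 = 211$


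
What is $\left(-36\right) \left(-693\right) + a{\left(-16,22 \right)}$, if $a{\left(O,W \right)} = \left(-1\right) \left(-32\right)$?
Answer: $24980$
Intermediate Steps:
$a{\left(O,W \right)} = 32$
$\left(-36\right) \left(-693\right) + a{\left(-16,22 \right)} = \left(-36\right) \left(-693\right) + 32 = 24948 + 32 = 24980$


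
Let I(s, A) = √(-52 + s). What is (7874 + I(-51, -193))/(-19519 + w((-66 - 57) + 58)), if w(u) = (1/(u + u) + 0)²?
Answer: -133070600/329871099 - 16900*I*√103/329871099 ≈ -0.4034 - 0.00051995*I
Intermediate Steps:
w(u) = 1/(4*u²) (w(u) = (1/(2*u) + 0)² = (1/(2*u))² = 1/(4*u²))
(7874 + I(-51, -193))/(-19519 + w((-66 - 57) + 58)) = (7874 + √(-52 - 51))/(-19519 + 1/(4*((-66 - 57) + 58)²)) = (7874 + √(-103))/(-19519 + 1/(4*(-123 + 58)²)) = (7874 + I*√103)/(-19519 + (¼)/(-65)²) = (7874 + I*√103)/(-19519 + (¼)*(1/4225)) = (7874 + I*√103)/(-19519 + 1/16900) = (7874 + I*√103)/(-329871099/16900) = (7874 + I*√103)*(-16900/329871099) = -133070600/329871099 - 16900*I*√103/329871099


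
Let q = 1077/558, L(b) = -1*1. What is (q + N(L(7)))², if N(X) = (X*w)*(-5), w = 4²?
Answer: 232227121/34596 ≈ 6712.5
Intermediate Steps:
L(b) = -1
w = 16
N(X) = -80*X (N(X) = (X*16)*(-5) = (16*X)*(-5) = -80*X)
q = 359/186 (q = 1077*(1/558) = 359/186 ≈ 1.9301)
(q + N(L(7)))² = (359/186 - 80*(-1))² = (359/186 + 80)² = (15239/186)² = 232227121/34596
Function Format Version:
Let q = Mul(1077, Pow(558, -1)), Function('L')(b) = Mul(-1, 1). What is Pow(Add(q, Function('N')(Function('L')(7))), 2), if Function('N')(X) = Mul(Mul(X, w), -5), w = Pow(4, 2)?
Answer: Rational(232227121, 34596) ≈ 6712.5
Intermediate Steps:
Function('L')(b) = -1
w = 16
Function('N')(X) = Mul(-80, X) (Function('N')(X) = Mul(Mul(X, 16), -5) = Mul(Mul(16, X), -5) = Mul(-80, X))
q = Rational(359, 186) (q = Mul(1077, Rational(1, 558)) = Rational(359, 186) ≈ 1.9301)
Pow(Add(q, Function('N')(Function('L')(7))), 2) = Pow(Add(Rational(359, 186), Mul(-80, -1)), 2) = Pow(Add(Rational(359, 186), 80), 2) = Pow(Rational(15239, 186), 2) = Rational(232227121, 34596)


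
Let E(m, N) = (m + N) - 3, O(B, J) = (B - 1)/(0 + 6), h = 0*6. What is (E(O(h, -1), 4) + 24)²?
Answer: 22201/36 ≈ 616.69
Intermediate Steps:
h = 0
O(B, J) = -⅙ + B/6 (O(B, J) = (-1 + B)/6 = (-1 + B)*(⅙) = -⅙ + B/6)
E(m, N) = -3 + N + m (E(m, N) = (N + m) - 3 = -3 + N + m)
(E(O(h, -1), 4) + 24)² = ((-3 + 4 + (-⅙ + (⅙)*0)) + 24)² = ((-3 + 4 + (-⅙ + 0)) + 24)² = ((-3 + 4 - ⅙) + 24)² = (⅚ + 24)² = (149/6)² = 22201/36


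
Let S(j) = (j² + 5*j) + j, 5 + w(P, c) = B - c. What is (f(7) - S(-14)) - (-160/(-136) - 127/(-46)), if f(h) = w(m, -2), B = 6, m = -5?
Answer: -88317/782 ≈ -112.94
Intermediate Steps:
w(P, c) = 1 - c (w(P, c) = -5 + (6 - c) = 1 - c)
S(j) = j² + 6*j
f(h) = 3 (f(h) = 1 - 1*(-2) = 1 + 2 = 3)
(f(7) - S(-14)) - (-160/(-136) - 127/(-46)) = (3 - (-14)*(6 - 14)) - (-160/(-136) - 127/(-46)) = (3 - (-14)*(-8)) - (-160*(-1/136) - 127*(-1/46)) = (3 - 1*112) - (20/17 + 127/46) = (3 - 112) - 1*3079/782 = -109 - 3079/782 = -88317/782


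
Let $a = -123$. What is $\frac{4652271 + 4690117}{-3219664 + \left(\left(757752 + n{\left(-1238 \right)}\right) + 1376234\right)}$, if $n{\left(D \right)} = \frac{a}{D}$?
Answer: $- \frac{11565876344}{1344069241} \approx -8.6051$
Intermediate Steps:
$n{\left(D \right)} = - \frac{123}{D}$
$\frac{4652271 + 4690117}{-3219664 + \left(\left(757752 + n{\left(-1238 \right)}\right) + 1376234\right)} = \frac{4652271 + 4690117}{-3219664 + \left(\left(757752 - \frac{123}{-1238}\right) + 1376234\right)} = \frac{9342388}{-3219664 + \left(\left(757752 - - \frac{123}{1238}\right) + 1376234\right)} = \frac{9342388}{-3219664 + \left(\left(757752 + \frac{123}{1238}\right) + 1376234\right)} = \frac{9342388}{-3219664 + \left(\frac{938097099}{1238} + 1376234\right)} = \frac{9342388}{-3219664 + \frac{2641874791}{1238}} = \frac{9342388}{- \frac{1344069241}{1238}} = 9342388 \left(- \frac{1238}{1344069241}\right) = - \frac{11565876344}{1344069241}$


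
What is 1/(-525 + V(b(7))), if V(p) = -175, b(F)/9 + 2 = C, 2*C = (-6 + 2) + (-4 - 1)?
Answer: -1/700 ≈ -0.0014286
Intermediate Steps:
C = -9/2 (C = ((-6 + 2) + (-4 - 1))/2 = (-4 - 5)/2 = (½)*(-9) = -9/2 ≈ -4.5000)
b(F) = -117/2 (b(F) = -18 + 9*(-9/2) = -18 - 81/2 = -117/2)
1/(-525 + V(b(7))) = 1/(-525 - 175) = 1/(-700) = -1/700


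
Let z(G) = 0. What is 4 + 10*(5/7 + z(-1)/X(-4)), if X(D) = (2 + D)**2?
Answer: 78/7 ≈ 11.143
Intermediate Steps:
4 + 10*(5/7 + z(-1)/X(-4)) = 4 + 10*(5/7 + 0/((2 - 4)**2)) = 4 + 10*(5*(1/7) + 0/((-2)**2)) = 4 + 10*(5/7 + 0/4) = 4 + 10*(5/7 + 0*(1/4)) = 4 + 10*(5/7 + 0) = 4 + 10*(5/7) = 4 + 50/7 = 78/7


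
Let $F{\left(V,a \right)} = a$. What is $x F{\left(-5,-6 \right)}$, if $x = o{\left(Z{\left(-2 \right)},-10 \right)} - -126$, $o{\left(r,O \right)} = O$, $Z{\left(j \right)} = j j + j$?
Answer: $-696$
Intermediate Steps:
$Z{\left(j \right)} = j + j^{2}$ ($Z{\left(j \right)} = j^{2} + j = j + j^{2}$)
$x = 116$ ($x = -10 - -126 = -10 + 126 = 116$)
$x F{\left(-5,-6 \right)} = 116 \left(-6\right) = -696$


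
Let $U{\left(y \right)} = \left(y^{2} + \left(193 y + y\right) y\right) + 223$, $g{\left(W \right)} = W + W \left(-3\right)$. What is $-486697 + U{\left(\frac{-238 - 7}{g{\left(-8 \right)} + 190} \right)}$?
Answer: $- \frac{20632305789}{42436} \approx -4.862 \cdot 10^{5}$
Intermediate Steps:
$g{\left(W \right)} = - 2 W$ ($g{\left(W \right)} = W - 3 W = - 2 W$)
$U{\left(y \right)} = 223 + 195 y^{2}$ ($U{\left(y \right)} = \left(y^{2} + 194 y y\right) + 223 = \left(y^{2} + 194 y^{2}\right) + 223 = 195 y^{2} + 223 = 223 + 195 y^{2}$)
$-486697 + U{\left(\frac{-238 - 7}{g{\left(-8 \right)} + 190} \right)} = -486697 + \left(223 + 195 \left(\frac{-238 - 7}{\left(-2\right) \left(-8\right) + 190}\right)^{2}\right) = -486697 + \left(223 + 195 \left(- \frac{245}{16 + 190}\right)^{2}\right) = -486697 + \left(223 + 195 \left(- \frac{245}{206}\right)^{2}\right) = -486697 + \left(223 + 195 \cdot \frac{60025}{42436}\right) = -486697 + \left(223 + \frac{11704875}{42436}\right) = -486697 + \frac{21168103}{42436} = - \frac{20632305789}{42436}$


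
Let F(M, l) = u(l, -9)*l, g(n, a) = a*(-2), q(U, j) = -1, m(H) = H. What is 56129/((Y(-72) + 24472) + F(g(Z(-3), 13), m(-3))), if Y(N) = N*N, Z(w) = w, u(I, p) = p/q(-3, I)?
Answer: 56129/29629 ≈ 1.8944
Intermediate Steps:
u(I, p) = -p (u(I, p) = p/(-1) = p*(-1) = -p)
g(n, a) = -2*a
Y(N) = N²
F(M, l) = 9*l (F(M, l) = (-1*(-9))*l = 9*l)
56129/((Y(-72) + 24472) + F(g(Z(-3), 13), m(-3))) = 56129/(((-72)² + 24472) + 9*(-3)) = 56129/((5184 + 24472) - 27) = 56129/(29656 - 27) = 56129/29629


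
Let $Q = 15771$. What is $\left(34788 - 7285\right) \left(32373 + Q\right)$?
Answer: $1324104432$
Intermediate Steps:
$\left(34788 - 7285\right) \left(32373 + Q\right) = \left(34788 - 7285\right) \left(32373 + 15771\right) = 27503 \cdot 48144 = 1324104432$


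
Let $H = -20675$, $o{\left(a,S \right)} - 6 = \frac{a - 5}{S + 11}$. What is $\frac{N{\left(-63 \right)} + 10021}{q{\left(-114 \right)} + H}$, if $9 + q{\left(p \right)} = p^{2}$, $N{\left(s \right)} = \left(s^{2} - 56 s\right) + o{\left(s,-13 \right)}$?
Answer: $- \frac{8779}{3844} \approx -2.2838$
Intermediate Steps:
$o{\left(a,S \right)} = 6 + \frac{-5 + a}{11 + S}$ ($o{\left(a,S \right)} = 6 + \frac{a - 5}{S + 11} = 6 + \frac{-5 + a}{11 + S}$)
$N{\left(s \right)} = \frac{17}{2} + s^{2} - \frac{113 s}{2}$ ($N{\left(s \right)} = \left(s^{2} - 56 s\right) + \frac{61 + s + 6 \left(-13\right)}{11 - 13} = \left(s^{2} - 56 s\right) + \frac{61 + s - 78}{-2} = \left(s^{2} - 56 s\right) - \frac{-17 + s}{2} = \left(s^{2} - 56 s\right) - \left(- \frac{17}{2} + \frac{s}{2}\right) = \frac{17}{2} + s^{2} - \frac{113 s}{2}$)
$q{\left(p \right)} = -9 + p^{2}$
$\frac{N{\left(-63 \right)} + 10021}{q{\left(-114 \right)} + H} = \frac{\left(\frac{17}{2} + \left(-63\right)^{2} - - \frac{7119}{2}\right) + 10021}{\left(-9 + \left(-114\right)^{2}\right) - 20675} = \frac{\left(\frac{17}{2} + 3969 + \frac{7119}{2}\right) + 10021}{\left(-9 + 12996\right) - 20675} = \frac{7537 + 10021}{12987 - 20675} = \frac{17558}{-7688} = 17558 \left(- \frac{1}{7688}\right) = - \frac{8779}{3844}$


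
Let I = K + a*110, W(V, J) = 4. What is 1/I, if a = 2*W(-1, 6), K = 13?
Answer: 1/893 ≈ 0.0011198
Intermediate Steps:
a = 8 (a = 2*4 = 8)
I = 893 (I = 13 + 8*110 = 13 + 880 = 893)
1/I = 1/893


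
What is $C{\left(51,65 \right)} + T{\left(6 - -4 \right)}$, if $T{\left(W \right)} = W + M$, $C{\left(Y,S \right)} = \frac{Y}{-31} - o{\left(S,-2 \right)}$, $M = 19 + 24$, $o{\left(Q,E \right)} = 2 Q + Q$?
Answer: $- \frac{4453}{31} \approx -143.65$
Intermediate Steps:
$o{\left(Q,E \right)} = 3 Q$
$M = 43$
$C{\left(Y,S \right)} = - 3 S - \frac{Y}{31}$ ($C{\left(Y,S \right)} = \frac{Y}{-31} - 3 S = Y \left(- \frac{1}{31}\right) - 3 S = - \frac{Y}{31} - 3 S = - 3 S - \frac{Y}{31}$)
$T{\left(W \right)} = 43 + W$ ($T{\left(W \right)} = W + 43 = 43 + W$)
$C{\left(51,65 \right)} + T{\left(6 - -4 \right)} = \left(\left(-3\right) 65 - \frac{51}{31}\right) + \left(43 + \left(6 - -4\right)\right) = \left(-195 - \frac{51}{31}\right) + \left(43 + \left(6 + 4\right)\right) = - \frac{6096}{31} + \left(43 + 10\right) = - \frac{6096}{31} + 53 = - \frac{4453}{31}$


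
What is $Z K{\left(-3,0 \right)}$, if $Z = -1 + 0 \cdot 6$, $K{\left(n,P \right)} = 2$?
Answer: $-2$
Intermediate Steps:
$Z = -1$ ($Z = -1 + 0 = -1$)
$Z K{\left(-3,0 \right)} = \left(-1\right) 2 = -2$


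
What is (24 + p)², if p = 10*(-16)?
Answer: 18496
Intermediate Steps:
p = -160
(24 + p)² = (24 - 160)² = (-136)² = 18496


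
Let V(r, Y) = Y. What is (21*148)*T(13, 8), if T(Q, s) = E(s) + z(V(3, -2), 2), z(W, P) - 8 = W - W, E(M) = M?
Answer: 49728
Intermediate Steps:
z(W, P) = 8 (z(W, P) = 8 + (W - W) = 8 + 0 = 8)
T(Q, s) = 8 + s (T(Q, s) = s + 8 = 8 + s)
(21*148)*T(13, 8) = (21*148)*(8 + 8) = 3108*16 = 49728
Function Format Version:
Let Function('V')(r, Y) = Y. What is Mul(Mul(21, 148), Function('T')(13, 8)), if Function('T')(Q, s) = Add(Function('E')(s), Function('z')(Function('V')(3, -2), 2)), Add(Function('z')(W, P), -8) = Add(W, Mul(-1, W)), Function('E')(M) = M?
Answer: 49728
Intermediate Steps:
Function('z')(W, P) = 8 (Function('z')(W, P) = Add(8, Add(W, Mul(-1, W))) = Add(8, 0) = 8)
Function('T')(Q, s) = Add(8, s) (Function('T')(Q, s) = Add(s, 8) = Add(8, s))
Mul(Mul(21, 148), Function('T')(13, 8)) = Mul(Mul(21, 148), Add(8, 8)) = Mul(3108, 16) = 49728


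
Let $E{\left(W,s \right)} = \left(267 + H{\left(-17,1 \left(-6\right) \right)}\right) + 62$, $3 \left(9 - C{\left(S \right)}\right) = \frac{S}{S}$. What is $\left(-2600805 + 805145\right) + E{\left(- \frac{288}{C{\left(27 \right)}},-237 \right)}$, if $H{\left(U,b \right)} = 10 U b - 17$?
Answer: $-1794328$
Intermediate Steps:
$H{\left(U,b \right)} = -17 + 10 U b$ ($H{\left(U,b \right)} = 10 U b - 17 = -17 + 10 U b$)
$C{\left(S \right)} = \frac{26}{3}$ ($C{\left(S \right)} = 9 - \frac{S \frac{1}{S}}{3} = 9 - \frac{1}{3} = \frac{26}{3}$)
$E{\left(W,s \right)} = 1332$ ($E{\left(W,s \right)} = \left(267 - \left(17 + 170 \cdot 1 \left(-6\right)\right)\right) + 62 = \left(267 - \left(17 + 170 \left(-6\right)\right)\right) + 62 = \left(267 + \left(-17 + 1020\right)\right) + 62 = \left(267 + 1003\right) + 62 = 1270 + 62 = 1332$)
$\left(-2600805 + 805145\right) + E{\left(- \frac{288}{C{\left(27 \right)}},-237 \right)} = \left(-2600805 + 805145\right) + 1332 = -1795660 + 1332 = -1794328$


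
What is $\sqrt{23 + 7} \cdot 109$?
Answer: $109 \sqrt{30} \approx 597.02$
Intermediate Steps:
$\sqrt{23 + 7} \cdot 109 = \sqrt{30} \cdot 109 = 109 \sqrt{30}$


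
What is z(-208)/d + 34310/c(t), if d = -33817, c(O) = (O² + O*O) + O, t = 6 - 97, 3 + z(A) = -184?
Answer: 166191621/79571401 ≈ 2.0886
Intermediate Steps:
z(A) = -187 (z(A) = -3 - 184 = -187)
t = -91
c(O) = O + 2*O² (c(O) = (O² + O²) + O = 2*O² + O = O + 2*O²)
z(-208)/d + 34310/c(t) = -187/(-33817) + 34310/((-91*(1 + 2*(-91)))) = -187*(-1/33817) + 34310/((-91*(1 - 182))) = 187/33817 + 34310/((-91*(-181))) = 187/33817 + 34310/16471 = 166191621/79571401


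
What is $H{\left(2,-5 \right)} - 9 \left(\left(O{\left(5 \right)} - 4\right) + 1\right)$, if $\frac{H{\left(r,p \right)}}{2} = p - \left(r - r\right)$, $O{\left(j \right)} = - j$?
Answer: $62$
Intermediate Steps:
$H{\left(r,p \right)} = 2 p$ ($H{\left(r,p \right)} = 2 \left(p - \left(r - r\right)\right) = 2 \left(p - 0\right) = 2 \left(p + 0\right) = 2 p$)
$H{\left(2,-5 \right)} - 9 \left(\left(O{\left(5 \right)} - 4\right) + 1\right) = 2 \left(-5\right) - 9 \left(\left(\left(-1\right) 5 - 4\right) + 1\right) = -10 - 9 \left(\left(-5 - 4\right) + 1\right) = -10 - 9 \left(-9 + 1\right) = -10 - -72 = -10 + 72 = 62$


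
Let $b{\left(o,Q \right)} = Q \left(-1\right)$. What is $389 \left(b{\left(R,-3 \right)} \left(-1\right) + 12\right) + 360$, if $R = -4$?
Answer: $3861$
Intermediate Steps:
$b{\left(o,Q \right)} = - Q$
$389 \left(b{\left(R,-3 \right)} \left(-1\right) + 12\right) + 360 = 389 \left(\left(-1\right) \left(-3\right) \left(-1\right) + 12\right) + 360 = 389 \left(3 \left(-1\right) + 12\right) + 360 = 389 \left(-3 + 12\right) + 360 = 389 \cdot 9 + 360 = 3501 + 360 = 3861$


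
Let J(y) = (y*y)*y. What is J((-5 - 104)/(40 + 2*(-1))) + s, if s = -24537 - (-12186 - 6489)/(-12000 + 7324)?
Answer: -1575704967167/64145368 ≈ -24565.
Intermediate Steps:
J(y) = y³ (J(y) = y²*y = y³)
s = -114753687/4676 (s = -24537 - (-18675)/(-4676) = -24537 - (-18675)*(-1)/4676 = -24537 - 1*18675/4676 = -24537 - 18675/4676 = -114753687/4676 ≈ -24541.)
J((-5 - 104)/(40 + 2*(-1))) + s = ((-5 - 104)/(40 + 2*(-1)))³ - 114753687/4676 = (-109/(40 - 2))³ - 114753687/4676 = (-109/38)³ - 114753687/4676 = -1295029/54872 - 114753687/4676 = -1575704967167/64145368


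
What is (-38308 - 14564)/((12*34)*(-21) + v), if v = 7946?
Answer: 26436/311 ≈ 85.003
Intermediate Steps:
(-38308 - 14564)/((12*34)*(-21) + v) = (-38308 - 14564)/((12*34)*(-21) + 7946) = -52872/(408*(-21) + 7946) = -52872/(-8568 + 7946) = -52872/(-622) = -52872*(-1/622) = 26436/311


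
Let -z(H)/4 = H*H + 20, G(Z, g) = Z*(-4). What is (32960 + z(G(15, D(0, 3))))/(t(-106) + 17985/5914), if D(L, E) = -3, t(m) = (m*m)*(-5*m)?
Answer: 21858144/7043672221 ≈ 0.0031032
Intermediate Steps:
t(m) = -5*m³ (t(m) = m²*(-5*m) = -5*m³)
G(Z, g) = -4*Z
z(H) = -80 - 4*H² (z(H) = -4*(H*H + 20) = -4*(H² + 20) = -4*(20 + H²) = -80 - 4*H²)
(32960 + z(G(15, D(0, 3))))/(t(-106) + 17985/5914) = (32960 + (-80 - 4*(-4*15)²))/(-5*(-106)³ + 17985/5914) = (32960 + (-80 - 4*(-60)²))/(-5*(-1191016) + 17985*(1/5914)) = (32960 + (-80 - 4*3600))/(5955080 + 17985/5914) = (32960 + (-80 - 14400))/(35218361105/5914) = (32960 - 14480)*(5914/35218361105) = 18480*(5914/35218361105) = 21858144/7043672221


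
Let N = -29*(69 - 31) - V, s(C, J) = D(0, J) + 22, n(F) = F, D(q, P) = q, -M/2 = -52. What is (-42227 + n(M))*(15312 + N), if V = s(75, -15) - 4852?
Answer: -802021920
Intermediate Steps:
M = 104 (M = -2*(-52) = 104)
s(C, J) = 22 (s(C, J) = 0 + 22 = 22)
V = -4830 (V = 22 - 4852 = -4830)
N = 3728 (N = -29*(69 - 31) - 1*(-4830) = -29*38 + 4830 = -1102 + 4830 = 3728)
(-42227 + n(M))*(15312 + N) = (-42227 + 104)*(15312 + 3728) = -42123*19040 = -802021920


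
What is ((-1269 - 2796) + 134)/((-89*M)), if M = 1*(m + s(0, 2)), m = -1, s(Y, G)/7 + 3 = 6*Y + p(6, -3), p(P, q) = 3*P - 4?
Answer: 3931/6764 ≈ 0.58117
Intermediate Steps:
p(P, q) = -4 + 3*P
s(Y, G) = 77 + 42*Y (s(Y, G) = -21 + 7*(6*Y + (-4 + 3*6)) = -21 + 7*(6*Y + (-4 + 18)) = -21 + 7*(6*Y + 14) = -21 + 7*(14 + 6*Y) = -21 + (98 + 42*Y) = 77 + 42*Y)
M = 76 (M = 1*(-1 + (77 + 42*0)) = 1*(-1 + (77 + 0)) = 1*(-1 + 77) = 1*76 = 76)
((-1269 - 2796) + 134)/((-89*M)) = ((-1269 - 2796) + 134)/((-89*76)) = (-4065 + 134)/(-6764) = -3931*(-1/6764) = 3931/6764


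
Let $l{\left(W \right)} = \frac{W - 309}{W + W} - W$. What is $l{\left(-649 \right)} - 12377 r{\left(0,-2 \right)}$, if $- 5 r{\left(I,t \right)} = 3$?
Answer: $\frac{26206419}{3245} \approx 8075.9$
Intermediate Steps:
$r{\left(I,t \right)} = - \frac{3}{5}$ ($r{\left(I,t \right)} = \left(- \frac{1}{5}\right) 3 = - \frac{3}{5}$)
$l{\left(W \right)} = - W + \frac{-309 + W}{2 W}$ ($l{\left(W \right)} = \frac{-309 + W}{2 W} - W = - W + \frac{-309 + W}{2 W}$)
$l{\left(-649 \right)} - 12377 r{\left(0,-2 \right)} = \left(\frac{1}{2} - -649 - \frac{309}{2 \left(-649\right)}\right) - 12377 \left(- \frac{3}{5}\right) = \left(\frac{1}{2} + 649 - - \frac{309}{1298}\right) - - \frac{37131}{5} = \left(\frac{1}{2} + 649 + \frac{309}{1298}\right) + \frac{37131}{5} = \frac{421680}{649} + \frac{37131}{5} = \frac{26206419}{3245}$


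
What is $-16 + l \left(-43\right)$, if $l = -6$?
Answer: $242$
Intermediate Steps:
$-16 + l \left(-43\right) = -16 - -258 = -16 + 258 = 242$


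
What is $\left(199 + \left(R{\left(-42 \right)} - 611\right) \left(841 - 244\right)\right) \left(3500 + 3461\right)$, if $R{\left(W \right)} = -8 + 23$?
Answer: $-2475422093$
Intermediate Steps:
$R{\left(W \right)} = 15$
$\left(199 + \left(R{\left(-42 \right)} - 611\right) \left(841 - 244\right)\right) \left(3500 + 3461\right) = \left(199 + \left(15 - 611\right) \left(841 - 244\right)\right) \left(3500 + 3461\right) = \left(199 - 355812\right) 6961 = \left(-355613\right) 6961 = -2475422093$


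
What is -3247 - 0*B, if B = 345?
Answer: -3247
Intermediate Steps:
-3247 - 0*B = -3247 - 0*345 = -3247 - 1*0 = -3247 + 0 = -3247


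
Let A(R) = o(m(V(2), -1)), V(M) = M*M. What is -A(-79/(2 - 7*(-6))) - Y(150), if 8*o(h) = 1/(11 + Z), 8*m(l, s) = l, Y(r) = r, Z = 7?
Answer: -21601/144 ≈ -150.01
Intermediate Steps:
V(M) = M**2
m(l, s) = l/8
o(h) = 1/144 (o(h) = 1/(8*(11 + 7)) = (1/8)/18 = (1/8)*(1/18) = 1/144)
A(R) = 1/144
-A(-79/(2 - 7*(-6))) - Y(150) = -1*1/144 - 1*150 = -1/144 - 150 = -21601/144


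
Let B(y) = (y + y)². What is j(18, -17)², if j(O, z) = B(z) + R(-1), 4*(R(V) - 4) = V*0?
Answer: 1345600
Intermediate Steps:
R(V) = 4 (R(V) = 4 + (V*0)/4 = 4 + (¼)*0 = 4 + 0 = 4)
B(y) = 4*y² (B(y) = (2*y)² = 4*y²)
j(O, z) = 4 + 4*z² (j(O, z) = 4*z² + 4 = 4 + 4*z²)
j(18, -17)² = (4 + 4*(-17)²)² = (4 + 4*289)² = (4 + 1156)² = 1160² = 1345600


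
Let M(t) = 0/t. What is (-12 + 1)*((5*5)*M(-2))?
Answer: 0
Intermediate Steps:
M(t) = 0
(-12 + 1)*((5*5)*M(-2)) = (-12 + 1)*((5*5)*0) = -275*0 = -11*0 = 0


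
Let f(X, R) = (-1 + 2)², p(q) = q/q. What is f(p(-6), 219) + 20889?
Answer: 20890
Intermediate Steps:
p(q) = 1
f(X, R) = 1 (f(X, R) = 1² = 1)
f(p(-6), 219) + 20889 = 1 + 20889 = 20890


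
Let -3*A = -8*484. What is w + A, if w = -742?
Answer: 1646/3 ≈ 548.67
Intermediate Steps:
A = 3872/3 (A = -(-8)*484/3 = -⅓*(-3872) = 3872/3 ≈ 1290.7)
w + A = -742 + 3872/3 = 1646/3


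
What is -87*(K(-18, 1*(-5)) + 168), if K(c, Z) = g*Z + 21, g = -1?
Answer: -16878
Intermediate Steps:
K(c, Z) = 21 - Z (K(c, Z) = -Z + 21 = 21 - Z)
-87*(K(-18, 1*(-5)) + 168) = -87*((21 - (-5)) + 168) = -87*((21 - 1*(-5)) + 168) = -87*((21 + 5) + 168) = -87*(26 + 168) = -87*194 = -16878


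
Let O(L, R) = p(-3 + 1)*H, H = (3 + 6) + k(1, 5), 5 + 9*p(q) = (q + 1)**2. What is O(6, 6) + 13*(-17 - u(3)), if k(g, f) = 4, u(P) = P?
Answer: -2392/9 ≈ -265.78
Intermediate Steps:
p(q) = -5/9 + (1 + q)**2/9 (p(q) = -5/9 + (q + 1)**2/9 = -5/9 + (1 + q)**2/9)
H = 13 (H = (3 + 6) + 4 = 9 + 4 = 13)
O(L, R) = -52/9 (O(L, R) = (-5/9 + (1 + (-3 + 1))**2/9)*13 = (-5/9 + (1 - 2)**2/9)*13 = (-5/9 + (1/9)*(-1)**2)*13 = (-5/9 + (1/9)*1)*13 = (-5/9 + 1/9)*13 = -4/9*13 = -52/9)
O(6, 6) + 13*(-17 - u(3)) = -52/9 + 13*(-17 - 1*3) = -52/9 + 13*(-17 - 3) = -52/9 + 13*(-20) = -52/9 - 260 = -2392/9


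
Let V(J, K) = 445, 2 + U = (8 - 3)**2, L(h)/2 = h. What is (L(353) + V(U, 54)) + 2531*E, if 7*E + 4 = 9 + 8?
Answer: 40960/7 ≈ 5851.4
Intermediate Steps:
L(h) = 2*h
E = 13/7 (E = -4/7 + (9 + 8)/7 = -4/7 + (1/7)*17 = -4/7 + 17/7 = 13/7 ≈ 1.8571)
U = 23 (U = -2 + (8 - 3)**2 = -2 + 5**2 = -2 + 25 = 23)
(L(353) + V(U, 54)) + 2531*E = (2*353 + 445) + 2531*(13/7) = (706 + 445) + 32903/7 = 1151 + 32903/7 = 40960/7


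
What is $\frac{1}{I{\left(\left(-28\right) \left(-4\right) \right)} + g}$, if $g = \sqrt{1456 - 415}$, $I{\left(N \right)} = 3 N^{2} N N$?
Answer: $\frac{157351936}{74278895288843941} - \frac{\sqrt{1041}}{222836685866531823} \approx 2.1184 \cdot 10^{-9}$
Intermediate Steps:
$I{\left(N \right)} = 3 N^{4}$ ($I{\left(N \right)} = 3 N^{3} N = 3 N^{4}$)
$g = \sqrt{1041} \approx 32.265$
$\frac{1}{I{\left(\left(-28\right) \left(-4\right) \right)} + g} = \frac{1}{3 \left(\left(-28\right) \left(-4\right)\right)^{4} + \sqrt{1041}} = \frac{1}{3 \cdot 112^{4} + \sqrt{1041}} = \frac{1}{3 \cdot 157351936 + \sqrt{1041}} = \frac{1}{472055808 + \sqrt{1041}}$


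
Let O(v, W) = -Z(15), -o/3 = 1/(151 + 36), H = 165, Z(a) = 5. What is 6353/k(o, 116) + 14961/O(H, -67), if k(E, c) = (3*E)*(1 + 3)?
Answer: -6478651/180 ≈ -35993.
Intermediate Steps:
o = -3/187 (o = -3/(151 + 36) = -3/187 ≈ -0.016043)
k(E, c) = 12*E (k(E, c) = (3*E)*4 = 12*E)
O(v, W) = -5 (O(v, W) = -1*5 = -5)
6353/k(o, 116) + 14961/O(H, -67) = 6353/((12*(-3/187))) + 14961/(-5) = 6353/(-36/187) + 14961*(-⅕) = 6353*(-187/36) - 14961/5 = -1188011/36 - 14961/5 = -6478651/180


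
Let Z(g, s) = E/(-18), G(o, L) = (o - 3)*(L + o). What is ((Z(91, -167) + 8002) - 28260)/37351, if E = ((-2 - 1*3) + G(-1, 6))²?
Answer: -8909/16398 ≈ -0.54330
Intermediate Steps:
G(o, L) = (-3 + o)*(L + o)
E = 625 (E = ((-2 - 1*3) + ((-1)² - 3*6 - 3*(-1) + 6*(-1)))² = ((-2 - 3) + (1 - 18 + 3 - 6))² = (-5 - 20)² = (-25)² = 625)
Z(g, s) = -625/18 (Z(g, s) = 625/(-18) = 625*(-1/18) = -625/18)
((Z(91, -167) + 8002) - 28260)/37351 = ((-625/18 + 8002) - 28260)/37351 = (143411/18 - 28260)*(1/37351) = -365269/18*1/37351 = -8909/16398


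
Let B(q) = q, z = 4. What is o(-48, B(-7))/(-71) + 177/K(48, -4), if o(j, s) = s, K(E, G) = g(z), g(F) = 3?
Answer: 4196/71 ≈ 59.099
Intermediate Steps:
K(E, G) = 3
o(-48, B(-7))/(-71) + 177/K(48, -4) = -7/(-71) + 177/3 = -7*(-1/71) + 177*(⅓) = 7/71 + 59 = 4196/71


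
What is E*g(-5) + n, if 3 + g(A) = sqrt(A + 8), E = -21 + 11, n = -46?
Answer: -16 - 10*sqrt(3) ≈ -33.320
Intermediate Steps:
E = -10
g(A) = -3 + sqrt(8 + A) (g(A) = -3 + sqrt(A + 8) = -3 + sqrt(8 + A))
E*g(-5) + n = -10*(-3 + sqrt(8 - 5)) - 46 = -10*(-3 + sqrt(3)) - 46 = (30 - 10*sqrt(3)) - 46 = -16 - 10*sqrt(3)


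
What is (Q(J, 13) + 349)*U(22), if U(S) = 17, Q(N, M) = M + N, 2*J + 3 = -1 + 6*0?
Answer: 6120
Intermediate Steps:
J = -2 (J = -3/2 + (-1 + 6*0)/2 = -3/2 + (-1 + 0)/2 = -3/2 + (½)*(-1) = -3/2 - ½ = -2)
(Q(J, 13) + 349)*U(22) = ((13 - 2) + 349)*17 = (11 + 349)*17 = 360*17 = 6120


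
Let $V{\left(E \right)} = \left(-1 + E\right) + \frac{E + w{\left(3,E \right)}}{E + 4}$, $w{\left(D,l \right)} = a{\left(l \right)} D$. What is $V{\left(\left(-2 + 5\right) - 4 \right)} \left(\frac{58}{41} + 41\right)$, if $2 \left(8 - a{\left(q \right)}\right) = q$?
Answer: $\frac{64343}{246} \approx 261.56$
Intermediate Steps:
$a{\left(q \right)} = 8 - \frac{q}{2}$
$w{\left(D,l \right)} = D \left(8 - \frac{l}{2}\right)$ ($w{\left(D,l \right)} = \left(8 - \frac{l}{2}\right) D = D \left(8 - \frac{l}{2}\right)$)
$V{\left(E \right)} = -1 + E + \frac{24 - \frac{E}{2}}{4 + E}$ ($V{\left(E \right)} = \left(-1 + E\right) + \frac{E + \frac{1}{2} \cdot 3 \left(16 - E\right)}{E + 4} = \left(-1 + E\right) + \frac{E - \left(-24 + \frac{3 E}{2}\right)}{4 + E} = \left(-1 + E\right) + \frac{24 - \frac{E}{2}}{4 + E} = -1 + E + \frac{24 - \frac{E}{2}}{4 + E}$)
$V{\left(\left(-2 + 5\right) - 4 \right)} \left(\frac{58}{41} + 41\right) = \frac{20 + \left(\left(-2 + 5\right) - 4\right)^{2} + \frac{5 \left(\left(-2 + 5\right) - 4\right)}{2}}{4 + \left(\left(-2 + 5\right) - 4\right)} \left(\frac{58}{41} + 41\right) = \frac{20 + \left(3 - 4\right)^{2} + \frac{5 \left(3 - 4\right)}{2}}{4 + \left(3 - 4\right)} \left(58 \cdot \frac{1}{41} + 41\right) = \frac{20 + \left(-1\right)^{2} + \frac{5}{2} \left(-1\right)}{4 - 1} \left(\frac{58}{41} + 41\right) = \frac{20 + 1 - \frac{5}{2}}{3} \cdot \frac{1739}{41} = \frac{1}{3} \cdot \frac{37}{2} \cdot \frac{1739}{41} = \frac{37}{6} \cdot \frac{1739}{41} = \frac{64343}{246}$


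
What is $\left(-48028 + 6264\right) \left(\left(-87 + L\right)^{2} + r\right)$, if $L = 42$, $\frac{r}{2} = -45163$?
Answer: $3687802964$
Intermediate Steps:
$r = -90326$ ($r = 2 \left(-45163\right) = -90326$)
$\left(-48028 + 6264\right) \left(\left(-87 + L\right)^{2} + r\right) = \left(-48028 + 6264\right) \left(\left(-87 + 42\right)^{2} - 90326\right) = - 41764 \left(\left(-45\right)^{2} - 90326\right) = - 41764 \left(2025 - 90326\right) = \left(-41764\right) \left(-88301\right) = 3687802964$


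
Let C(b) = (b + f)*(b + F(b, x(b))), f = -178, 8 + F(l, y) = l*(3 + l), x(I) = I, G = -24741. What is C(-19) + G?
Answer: -79310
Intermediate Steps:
F(l, y) = -8 + l*(3 + l)
C(b) = (-178 + b)*(-8 + b² + 4*b) (C(b) = (b - 178)*(b + (-8 + b² + 3*b)) = (-178 + b)*(-8 + b² + 4*b))
C(-19) + G = (1424 + (-19)³ - 720*(-19) - 174*(-19)²) - 24741 = (1424 - 6859 + 13680 - 174*361) - 24741 = (1424 - 6859 + 13680 - 62814) - 24741 = -54569 - 24741 = -79310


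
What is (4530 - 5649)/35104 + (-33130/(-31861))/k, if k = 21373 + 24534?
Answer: -1635534439793/51344617309408 ≈ -0.031854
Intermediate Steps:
k = 45907
(4530 - 5649)/35104 + (-33130/(-31861))/k = (4530 - 5649)/35104 - 33130/(-31861)/45907 = -1119*1/35104 - 33130*(-1/31861)*(1/45907) = -1119/35104 + (33130/31861)*(1/45907) = -1119/35104 + 33130/1462642927 = -1635534439793/51344617309408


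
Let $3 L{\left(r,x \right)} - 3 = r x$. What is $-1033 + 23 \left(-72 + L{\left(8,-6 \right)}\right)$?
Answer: $-3034$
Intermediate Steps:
$L{\left(r,x \right)} = 1 + \frac{r x}{3}$
$-1033 + 23 \left(-72 + L{\left(8,-6 \right)}\right) = -1033 + 23 \left(-72 + \left(1 + \frac{1}{3} \cdot 8 \left(-6\right)\right)\right) = -1033 + 23 \left(-72 + \left(1 - 16\right)\right) = -1033 + 23 \left(-72 - 15\right) = -1033 + 23 \left(-87\right) = -1033 - 2001 = -3034$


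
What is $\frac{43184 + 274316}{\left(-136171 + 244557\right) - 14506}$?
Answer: $\frac{15875}{4694} \approx 3.382$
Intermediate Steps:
$\frac{43184 + 274316}{\left(-136171 + 244557\right) - 14506} = \frac{317500}{108386 - 14506} = \frac{317500}{93880} = 317500 \cdot \frac{1}{93880} = \frac{15875}{4694}$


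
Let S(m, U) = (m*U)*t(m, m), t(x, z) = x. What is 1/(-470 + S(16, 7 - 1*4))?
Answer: 1/298 ≈ 0.0033557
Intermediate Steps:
S(m, U) = U*m**2 (S(m, U) = (m*U)*m = (U*m)*m = U*m**2)
1/(-470 + S(16, 7 - 1*4)) = 1/(-470 + (7 - 1*4)*16**2) = 1/(-470 + (7 - 4)*256) = 1/(-470 + 3*256) = 1/(-470 + 768) = 1/298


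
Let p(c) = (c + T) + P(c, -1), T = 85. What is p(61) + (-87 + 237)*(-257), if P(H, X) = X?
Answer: -38405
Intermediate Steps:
p(c) = 84 + c (p(c) = (c + 85) - 1 = (85 + c) - 1 = 84 + c)
p(61) + (-87 + 237)*(-257) = (84 + 61) + (-87 + 237)*(-257) = 145 + 150*(-257) = 145 - 38550 = -38405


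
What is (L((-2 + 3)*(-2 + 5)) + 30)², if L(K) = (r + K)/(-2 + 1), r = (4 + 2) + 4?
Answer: 289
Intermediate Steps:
r = 10 (r = 6 + 4 = 10)
L(K) = -10 - K (L(K) = (10 + K)/(-2 + 1) = (10 + K)/(-1) = (10 + K)*(-1) = -10 - K)
(L((-2 + 3)*(-2 + 5)) + 30)² = ((-10 - (-2 + 3)*(-2 + 5)) + 30)² = ((-10 - 3) + 30)² = (-13 + 30)² = 17² = 289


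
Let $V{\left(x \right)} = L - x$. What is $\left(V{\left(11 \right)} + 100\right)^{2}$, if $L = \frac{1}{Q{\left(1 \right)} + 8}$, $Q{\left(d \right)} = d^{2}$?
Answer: $\frac{643204}{81} \approx 7940.8$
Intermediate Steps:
$L = \frac{1}{9}$ ($L = \frac{1}{1^{2} + 8} = \frac{1}{1 + 8} = \frac{1}{9} \approx 0.11111$)
$V{\left(x \right)} = \frac{1}{9} - x$
$\left(V{\left(11 \right)} + 100\right)^{2} = \left(\left(\frac{1}{9} - 11\right) + 100\right)^{2} = \left(- \frac{98}{9} + 100\right)^{2} = \left(\frac{802}{9}\right)^{2} = \frac{643204}{81}$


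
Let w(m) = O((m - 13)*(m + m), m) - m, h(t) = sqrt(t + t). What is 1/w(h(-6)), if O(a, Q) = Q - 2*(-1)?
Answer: 1/2 ≈ 0.50000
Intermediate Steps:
O(a, Q) = 2 + Q (O(a, Q) = Q + 2 = 2 + Q)
h(t) = sqrt(2)*sqrt(t) (h(t) = sqrt(2*t) = sqrt(2)*sqrt(t))
w(m) = 2 (w(m) = (2 + m) - m = 2)
1/w(h(-6)) = 1/2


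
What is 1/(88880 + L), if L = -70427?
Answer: 1/18453 ≈ 5.4192e-5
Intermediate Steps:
1/(88880 + L) = 1/(88880 - 70427) = 1/18453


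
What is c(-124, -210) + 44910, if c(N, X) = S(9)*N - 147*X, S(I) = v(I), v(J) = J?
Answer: 74664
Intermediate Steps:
S(I) = I
c(N, X) = -147*X + 9*N (c(N, X) = 9*N - 147*X = -147*X + 9*N)
c(-124, -210) + 44910 = (-147*(-210) + 9*(-124)) + 44910 = (30870 - 1116) + 44910 = 29754 + 44910 = 74664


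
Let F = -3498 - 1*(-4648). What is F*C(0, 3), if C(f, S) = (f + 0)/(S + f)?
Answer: 0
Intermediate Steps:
F = 1150 (F = -3498 + 4648 = 1150)
C(f, S) = f/(S + f)
F*C(0, 3) = 1150*(0/(3 + 0)) = 1150*(0/3) = 1150*(0*(⅓)) = 1150*0 = 0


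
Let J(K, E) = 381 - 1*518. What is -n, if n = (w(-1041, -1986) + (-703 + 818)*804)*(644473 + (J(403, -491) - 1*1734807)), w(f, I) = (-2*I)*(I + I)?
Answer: -17103300476604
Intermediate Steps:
w(f, I) = -4*I**2 (w(f, I) = (-2*I)*(2*I) = -4*I**2)
J(K, E) = -137 (J(K, E) = 381 - 518 = -137)
n = 17103300476604 (n = (-4*(-1986)**2 + (-703 + 818)*804)*(644473 + (-137 - 1*1734807)) = (-4*3944196 + 115*804)*(644473 + (-137 - 1734807)) = (-15776784 + 92460)*(644473 - 1734944) = -15684324*(-1090471) = 17103300476604)
-n = -1*17103300476604 = -17103300476604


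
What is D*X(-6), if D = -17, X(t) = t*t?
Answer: -612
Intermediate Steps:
X(t) = t²
D*X(-6) = -17*(-6)² = -17*36 = -612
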